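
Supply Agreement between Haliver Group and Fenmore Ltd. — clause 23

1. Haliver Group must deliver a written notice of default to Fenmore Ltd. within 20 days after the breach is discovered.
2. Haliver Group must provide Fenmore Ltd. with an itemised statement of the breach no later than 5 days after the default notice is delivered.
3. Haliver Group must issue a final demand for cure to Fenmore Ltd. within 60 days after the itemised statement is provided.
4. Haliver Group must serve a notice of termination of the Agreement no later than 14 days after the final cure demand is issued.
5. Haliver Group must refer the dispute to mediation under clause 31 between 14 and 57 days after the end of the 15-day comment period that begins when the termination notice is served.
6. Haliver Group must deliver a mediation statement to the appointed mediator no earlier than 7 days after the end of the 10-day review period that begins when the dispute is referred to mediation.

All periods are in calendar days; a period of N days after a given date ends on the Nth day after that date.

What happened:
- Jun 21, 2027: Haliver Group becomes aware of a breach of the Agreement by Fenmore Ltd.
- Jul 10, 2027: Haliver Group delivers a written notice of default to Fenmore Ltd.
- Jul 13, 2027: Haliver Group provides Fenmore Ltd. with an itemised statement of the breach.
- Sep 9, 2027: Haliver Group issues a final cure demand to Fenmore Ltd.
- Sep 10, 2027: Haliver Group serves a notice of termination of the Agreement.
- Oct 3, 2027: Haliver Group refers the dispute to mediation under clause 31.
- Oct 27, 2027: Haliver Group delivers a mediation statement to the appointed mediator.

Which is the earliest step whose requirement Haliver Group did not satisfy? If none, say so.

Step 1 — counting 20 days from Jun 21, 2027 (when the breach is discovered) gives a deadline of Jul 11, 2027; Jul 10, 2027 is within that limit.
Step 2 — counting 5 days from Jul 10, 2027 (when the default notice is delivered) gives a deadline of Jul 15, 2027; Jul 13, 2027 is within that limit.
Step 3 — counting 60 days from Jul 13, 2027 (when the itemised statement is provided) gives a deadline of Sep 11, 2027; Sep 9, 2027 is within that limit.
Step 4 — counting 14 days from Sep 9, 2027 (when the final cure demand is issued) gives a deadline of Sep 23, 2027; Sep 10, 2027 is within that limit.
Step 5 — 14 and 57 days from Sep 25, 2027 (end of the 15-day comment period, which began when the termination notice is served on Sep 10, 2027) are Oct 9, 2027 and Nov 21, 2027 respectively; done Oct 3, 2027 — 6 days before the window opened.

Step 5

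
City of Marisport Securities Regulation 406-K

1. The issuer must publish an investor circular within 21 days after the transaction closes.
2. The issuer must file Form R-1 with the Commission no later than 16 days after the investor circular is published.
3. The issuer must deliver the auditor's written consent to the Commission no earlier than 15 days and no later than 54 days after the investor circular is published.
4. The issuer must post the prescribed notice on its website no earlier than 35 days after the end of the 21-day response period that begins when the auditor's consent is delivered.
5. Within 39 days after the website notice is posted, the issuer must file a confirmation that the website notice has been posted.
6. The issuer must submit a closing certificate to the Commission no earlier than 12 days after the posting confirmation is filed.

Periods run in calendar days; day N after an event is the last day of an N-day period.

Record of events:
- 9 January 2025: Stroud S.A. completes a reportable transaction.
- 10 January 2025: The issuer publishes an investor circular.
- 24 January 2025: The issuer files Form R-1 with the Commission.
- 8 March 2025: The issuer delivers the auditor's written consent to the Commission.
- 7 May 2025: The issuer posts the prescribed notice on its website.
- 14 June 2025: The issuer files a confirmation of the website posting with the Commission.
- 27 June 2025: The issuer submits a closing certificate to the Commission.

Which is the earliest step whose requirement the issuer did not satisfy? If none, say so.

Step 1 — counting 21 days from 9 January 2025 (when the transaction closes) gives a deadline of 30 January 2025; done 10 January 2025 — timely.
Step 2 — counting 16 days from 10 January 2025 (when the investor circular is published) gives a deadline of 26 January 2025; 24 January 2025 is within that limit.
Step 3 — 15 and 54 days from 10 January 2025 (when the investor circular is published) are 25 January 2025 and 5 March 2025 respectively; done 8 March 2025 — 3 days after the window closed.

Step 3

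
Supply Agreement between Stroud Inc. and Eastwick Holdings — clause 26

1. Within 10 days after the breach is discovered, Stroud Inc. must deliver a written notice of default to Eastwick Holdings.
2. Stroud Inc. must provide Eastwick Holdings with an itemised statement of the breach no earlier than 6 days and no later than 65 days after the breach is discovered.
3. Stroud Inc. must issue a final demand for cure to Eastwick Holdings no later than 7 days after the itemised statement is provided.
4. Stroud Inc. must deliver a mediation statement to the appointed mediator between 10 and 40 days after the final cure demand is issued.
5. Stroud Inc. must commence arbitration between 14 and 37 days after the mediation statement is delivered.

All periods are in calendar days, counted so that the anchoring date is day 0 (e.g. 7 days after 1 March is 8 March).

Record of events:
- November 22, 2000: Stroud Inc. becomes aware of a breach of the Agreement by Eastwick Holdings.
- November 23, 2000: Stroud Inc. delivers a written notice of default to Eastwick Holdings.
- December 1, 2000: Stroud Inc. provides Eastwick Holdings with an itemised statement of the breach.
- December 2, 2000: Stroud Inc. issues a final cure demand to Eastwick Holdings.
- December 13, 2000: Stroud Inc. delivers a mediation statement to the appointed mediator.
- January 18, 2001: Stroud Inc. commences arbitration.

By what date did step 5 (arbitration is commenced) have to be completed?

Step 5 runs from December 13, 2000, when the mediation statement is delivered. The window is 14–37 days after December 13, 2000; it closes on January 19, 2001.

January 19, 2001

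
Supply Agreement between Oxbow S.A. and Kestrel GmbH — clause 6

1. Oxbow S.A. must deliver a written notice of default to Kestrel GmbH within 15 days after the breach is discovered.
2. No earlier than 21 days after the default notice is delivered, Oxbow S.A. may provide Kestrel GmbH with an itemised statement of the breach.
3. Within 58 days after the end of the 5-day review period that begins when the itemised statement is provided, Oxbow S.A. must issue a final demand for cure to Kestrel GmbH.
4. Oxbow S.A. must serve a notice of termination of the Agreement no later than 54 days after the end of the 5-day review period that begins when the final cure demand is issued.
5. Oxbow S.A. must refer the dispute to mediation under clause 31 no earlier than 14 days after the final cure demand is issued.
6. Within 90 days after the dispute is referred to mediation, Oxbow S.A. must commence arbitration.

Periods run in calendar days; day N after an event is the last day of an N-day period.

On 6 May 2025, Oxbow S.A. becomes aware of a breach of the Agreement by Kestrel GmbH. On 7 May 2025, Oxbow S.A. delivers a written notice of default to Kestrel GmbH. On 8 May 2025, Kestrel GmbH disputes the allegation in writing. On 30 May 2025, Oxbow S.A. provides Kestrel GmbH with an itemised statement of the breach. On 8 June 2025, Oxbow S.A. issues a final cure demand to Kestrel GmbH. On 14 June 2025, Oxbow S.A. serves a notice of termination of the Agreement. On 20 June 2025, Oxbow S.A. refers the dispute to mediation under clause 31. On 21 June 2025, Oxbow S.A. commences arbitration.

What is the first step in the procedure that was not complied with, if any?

(1) due by 6 May 2025 + 15 days = 21 May 2025; completed 7 May 2025, before the deadline.
(2) permitted from 7 May 2025 + 21 days = 28 May 2025 onward; done 30 May 2025 — permitted.
(3) due by 4 June 2025 + 58 days = 1 August 2025; 8 June 2025 is within that limit.
(4) due by 13 June 2025 + 54 days = 6 August 2025; completed 14 June 2025, before the deadline.
(5) permitted from 8 June 2025 + 14 days = 22 June 2025 onward; 20 June 2025 is 2 days before the earliest permitted date.

Step 5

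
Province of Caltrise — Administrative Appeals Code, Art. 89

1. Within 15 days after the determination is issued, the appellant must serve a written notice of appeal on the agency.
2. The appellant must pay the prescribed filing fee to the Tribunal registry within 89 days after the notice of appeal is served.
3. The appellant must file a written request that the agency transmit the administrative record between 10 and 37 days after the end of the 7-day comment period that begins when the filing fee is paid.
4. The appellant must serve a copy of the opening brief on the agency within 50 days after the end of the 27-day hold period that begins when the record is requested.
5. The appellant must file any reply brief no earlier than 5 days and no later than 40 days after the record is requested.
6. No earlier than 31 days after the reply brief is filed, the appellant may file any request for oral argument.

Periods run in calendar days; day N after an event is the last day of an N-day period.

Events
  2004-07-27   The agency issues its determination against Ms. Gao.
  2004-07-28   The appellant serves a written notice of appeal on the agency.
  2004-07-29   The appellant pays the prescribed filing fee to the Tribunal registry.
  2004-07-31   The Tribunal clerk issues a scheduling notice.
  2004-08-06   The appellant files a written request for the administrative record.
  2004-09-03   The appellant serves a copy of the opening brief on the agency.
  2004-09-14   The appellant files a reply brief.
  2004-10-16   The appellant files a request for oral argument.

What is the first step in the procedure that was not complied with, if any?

(1) due by 2004-07-27 + 15 days = 2004-08-11; completed 2004-07-28, before the deadline.
(2) due by 2004-07-28 + 89 days = 2004-10-25; completed 2004-07-29, before the deadline.
(3) the permitted window runs from 2004-08-05 + 10 = 2004-08-15 to 2004-08-05 + 37 = 2004-09-11; 2004-08-06 is 9 days too early.
The procedure was therefore not followed at step 3.

Step 3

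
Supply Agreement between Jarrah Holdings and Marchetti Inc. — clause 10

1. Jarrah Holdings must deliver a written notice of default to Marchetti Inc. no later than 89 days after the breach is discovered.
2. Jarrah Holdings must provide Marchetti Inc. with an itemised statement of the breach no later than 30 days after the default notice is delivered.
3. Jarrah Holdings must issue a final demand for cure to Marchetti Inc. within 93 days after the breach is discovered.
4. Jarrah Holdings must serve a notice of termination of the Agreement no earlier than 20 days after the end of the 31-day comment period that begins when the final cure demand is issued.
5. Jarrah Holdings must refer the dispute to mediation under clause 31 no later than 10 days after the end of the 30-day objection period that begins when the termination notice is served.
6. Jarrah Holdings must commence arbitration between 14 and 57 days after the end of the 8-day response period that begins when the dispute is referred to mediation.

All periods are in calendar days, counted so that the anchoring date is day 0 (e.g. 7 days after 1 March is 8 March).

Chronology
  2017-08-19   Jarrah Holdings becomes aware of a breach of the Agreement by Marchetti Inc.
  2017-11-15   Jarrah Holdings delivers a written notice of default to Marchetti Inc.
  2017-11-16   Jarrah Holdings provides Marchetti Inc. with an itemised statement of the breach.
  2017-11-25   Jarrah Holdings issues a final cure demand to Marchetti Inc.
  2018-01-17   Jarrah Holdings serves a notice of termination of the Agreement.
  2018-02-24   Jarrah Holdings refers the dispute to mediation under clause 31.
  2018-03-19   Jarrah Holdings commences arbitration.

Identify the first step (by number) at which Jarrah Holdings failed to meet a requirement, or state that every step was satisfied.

Step 1 — counting 89 days from 2017-08-19 (when the breach is discovered) gives a deadline of 2017-11-16; done 2017-11-15 — timely.
Step 2 — counting 30 days from 2017-11-15 (when the default notice is delivered) gives a deadline of 2017-12-15; completed 2017-11-16, before the deadline.
Step 3 — counting 93 days from 2017-08-19 (when the breach is discovered) gives a deadline of 2017-11-20; done 2017-11-25 — 5 days late.

Step 3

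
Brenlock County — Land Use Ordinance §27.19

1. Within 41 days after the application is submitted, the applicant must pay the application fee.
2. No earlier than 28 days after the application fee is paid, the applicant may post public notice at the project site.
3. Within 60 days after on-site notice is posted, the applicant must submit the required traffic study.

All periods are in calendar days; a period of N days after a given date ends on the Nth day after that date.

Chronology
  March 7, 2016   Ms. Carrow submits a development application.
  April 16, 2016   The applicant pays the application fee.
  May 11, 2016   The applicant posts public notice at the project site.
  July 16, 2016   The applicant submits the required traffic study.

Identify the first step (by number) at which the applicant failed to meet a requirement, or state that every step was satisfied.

Step 2

Step 1: 41 days after March 7, 2016 (when the application is submitted) is April 17, 2016; April 16, 2016 is within that limit.
Step 2: the earliest permitted date is 28 days after April 16, 2016 (when the application fee is paid), i.e. May 14, 2016; acted on May 11, 2016, 3 days prematurely.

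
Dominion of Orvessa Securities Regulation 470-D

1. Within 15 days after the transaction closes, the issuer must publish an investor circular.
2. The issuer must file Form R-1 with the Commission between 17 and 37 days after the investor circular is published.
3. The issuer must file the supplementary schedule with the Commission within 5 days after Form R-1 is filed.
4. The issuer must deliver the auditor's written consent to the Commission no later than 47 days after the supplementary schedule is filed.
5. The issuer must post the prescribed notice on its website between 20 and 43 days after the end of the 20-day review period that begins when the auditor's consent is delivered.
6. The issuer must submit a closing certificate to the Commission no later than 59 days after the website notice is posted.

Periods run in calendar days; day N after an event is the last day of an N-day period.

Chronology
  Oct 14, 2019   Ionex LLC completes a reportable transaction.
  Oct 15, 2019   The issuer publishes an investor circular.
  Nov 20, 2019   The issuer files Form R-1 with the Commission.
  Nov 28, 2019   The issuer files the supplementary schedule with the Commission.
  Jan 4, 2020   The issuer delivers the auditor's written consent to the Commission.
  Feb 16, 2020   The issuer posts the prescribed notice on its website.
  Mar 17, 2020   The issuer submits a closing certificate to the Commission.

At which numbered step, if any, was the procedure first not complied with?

Step 3

Step 1: 15 days after Oct 14, 2019 (when the transaction closes) is Oct 29, 2019; completed Oct 15, 2019, before the deadline.
Step 2: the window is 17–37 days after Oct 15, 2019 (when the investor circular is published), so Nov 1, 2019 through Nov 21, 2019; Nov 20, 2019 falls inside that range.
Step 3: 5 days after Nov 20, 2019 (when Form R-1 is filed) is Nov 25, 2019; done Nov 28, 2019 — 3 days late.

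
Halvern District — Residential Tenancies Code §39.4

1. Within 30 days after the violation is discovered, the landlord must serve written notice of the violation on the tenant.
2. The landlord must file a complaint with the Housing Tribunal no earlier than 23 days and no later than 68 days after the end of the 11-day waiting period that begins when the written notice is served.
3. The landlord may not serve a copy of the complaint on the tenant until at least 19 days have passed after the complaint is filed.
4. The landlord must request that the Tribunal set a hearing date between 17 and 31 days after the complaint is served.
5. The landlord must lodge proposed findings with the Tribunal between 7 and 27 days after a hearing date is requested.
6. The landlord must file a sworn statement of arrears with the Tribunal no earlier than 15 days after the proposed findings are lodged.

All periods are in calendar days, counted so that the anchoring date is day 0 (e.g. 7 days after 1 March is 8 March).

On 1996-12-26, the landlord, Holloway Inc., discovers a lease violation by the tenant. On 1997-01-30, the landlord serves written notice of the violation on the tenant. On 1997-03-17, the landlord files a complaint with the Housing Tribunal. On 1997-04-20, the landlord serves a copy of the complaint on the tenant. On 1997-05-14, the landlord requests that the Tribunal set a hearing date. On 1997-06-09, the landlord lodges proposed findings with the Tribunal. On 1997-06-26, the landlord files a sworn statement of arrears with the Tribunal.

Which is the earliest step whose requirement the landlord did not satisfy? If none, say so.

Step 1

Step 1 — counting 30 days from 1996-12-26 (when the violation is discovered) gives a deadline of 1997-01-25; 1997-01-30 misses that deadline by 5 days.
That is the first point of non-compliance.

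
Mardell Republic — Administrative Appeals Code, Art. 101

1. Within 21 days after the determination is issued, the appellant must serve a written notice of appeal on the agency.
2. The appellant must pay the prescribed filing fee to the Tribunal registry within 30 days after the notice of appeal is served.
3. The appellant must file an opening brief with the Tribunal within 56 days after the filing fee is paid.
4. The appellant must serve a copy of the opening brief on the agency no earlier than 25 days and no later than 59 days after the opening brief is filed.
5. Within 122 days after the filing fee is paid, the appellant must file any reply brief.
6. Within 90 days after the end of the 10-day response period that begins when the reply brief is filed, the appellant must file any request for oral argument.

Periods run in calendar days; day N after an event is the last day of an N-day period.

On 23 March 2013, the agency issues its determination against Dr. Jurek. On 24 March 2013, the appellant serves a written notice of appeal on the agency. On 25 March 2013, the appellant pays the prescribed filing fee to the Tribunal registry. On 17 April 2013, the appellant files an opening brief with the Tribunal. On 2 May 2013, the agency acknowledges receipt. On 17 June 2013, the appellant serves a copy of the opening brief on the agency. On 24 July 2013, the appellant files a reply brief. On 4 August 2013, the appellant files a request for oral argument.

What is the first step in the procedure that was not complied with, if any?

(1) due by 23 March 2013 + 21 days = 13 April 2013; completed 24 March 2013, before the deadline.
(2) due by 24 March 2013 + 30 days = 23 April 2013; completed 25 March 2013, before the deadline.
(3) due by 25 March 2013 + 56 days = 20 May 2013; 17 April 2013 is within that limit.
(4) the permitted window runs from 17 April 2013 + 25 = 12 May 2013 to 17 April 2013 + 59 = 15 June 2013; 17 June 2013 is 2 days past the end of the window.
The procedure was therefore not followed at step 4.

Step 4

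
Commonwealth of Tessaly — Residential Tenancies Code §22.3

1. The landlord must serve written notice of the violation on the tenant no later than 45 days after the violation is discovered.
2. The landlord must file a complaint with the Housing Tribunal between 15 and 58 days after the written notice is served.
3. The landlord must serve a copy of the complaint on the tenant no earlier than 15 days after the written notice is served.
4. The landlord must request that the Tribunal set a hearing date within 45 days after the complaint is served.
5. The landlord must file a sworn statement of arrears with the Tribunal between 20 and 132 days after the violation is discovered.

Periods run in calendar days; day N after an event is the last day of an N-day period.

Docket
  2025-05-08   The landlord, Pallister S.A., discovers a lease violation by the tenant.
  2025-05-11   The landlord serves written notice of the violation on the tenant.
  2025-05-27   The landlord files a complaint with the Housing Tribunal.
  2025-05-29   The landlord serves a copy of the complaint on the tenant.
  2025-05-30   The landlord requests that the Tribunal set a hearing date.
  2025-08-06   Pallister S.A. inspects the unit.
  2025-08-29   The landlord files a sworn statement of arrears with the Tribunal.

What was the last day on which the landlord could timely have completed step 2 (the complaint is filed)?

2025-07-08

Step 2 runs from 2025-05-11, when the written notice is served. The window is 15–58 days after 2025-05-11; it closes on 2025-07-08.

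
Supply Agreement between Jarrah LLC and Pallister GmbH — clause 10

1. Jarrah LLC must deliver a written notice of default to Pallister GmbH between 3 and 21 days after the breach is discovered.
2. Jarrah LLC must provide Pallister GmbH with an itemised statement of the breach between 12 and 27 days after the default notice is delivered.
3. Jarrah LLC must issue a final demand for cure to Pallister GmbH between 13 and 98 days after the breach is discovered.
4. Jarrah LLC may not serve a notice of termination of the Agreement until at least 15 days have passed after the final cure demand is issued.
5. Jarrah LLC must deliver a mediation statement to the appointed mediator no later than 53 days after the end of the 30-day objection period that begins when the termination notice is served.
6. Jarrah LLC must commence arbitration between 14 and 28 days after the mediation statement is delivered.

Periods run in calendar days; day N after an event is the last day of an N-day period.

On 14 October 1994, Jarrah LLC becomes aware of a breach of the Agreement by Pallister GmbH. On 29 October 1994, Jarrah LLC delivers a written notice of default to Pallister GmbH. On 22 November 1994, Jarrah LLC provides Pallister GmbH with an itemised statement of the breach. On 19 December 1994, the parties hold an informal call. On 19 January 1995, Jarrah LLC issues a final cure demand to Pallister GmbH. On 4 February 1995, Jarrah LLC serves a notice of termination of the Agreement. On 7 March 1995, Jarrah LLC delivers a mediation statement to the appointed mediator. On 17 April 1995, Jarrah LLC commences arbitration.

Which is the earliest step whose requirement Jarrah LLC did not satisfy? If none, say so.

Step 1: the window is 3–21 days after 14 October 1994 (when the breach is discovered), so 17 October 1994 through 4 November 1994; 29 October 1994 falls inside that range.
Step 2: the window is 12–27 days after 29 October 1994 (when the default notice is delivered), so 10 November 1994 through 25 November 1994; done 22 November 1994 — within the window.
Step 3: the window is 13–98 days after 14 October 1994 (when the breach is discovered), so 27 October 1994 through 20 January 1995; done 19 January 1995, which is between those dates.
Step 4: the earliest permitted date is 15 days after 19 January 1995 (when the final cure demand is issued), i.e. 3 February 1995; done 4 February 1995, after the minimum wait.
Step 5: 53 days after 6 March 1995 (end of the 30-day objection period, which began when the termination notice is served on 4 February 1995) is 28 April 1995; 7 March 1995 is within that limit.
Step 6: the window is 14–28 days after 7 March 1995 (when the mediation statement is delivered), so 21 March 1995 through 4 April 1995; 17 April 1995 is 13 days past the end of the window.

Step 6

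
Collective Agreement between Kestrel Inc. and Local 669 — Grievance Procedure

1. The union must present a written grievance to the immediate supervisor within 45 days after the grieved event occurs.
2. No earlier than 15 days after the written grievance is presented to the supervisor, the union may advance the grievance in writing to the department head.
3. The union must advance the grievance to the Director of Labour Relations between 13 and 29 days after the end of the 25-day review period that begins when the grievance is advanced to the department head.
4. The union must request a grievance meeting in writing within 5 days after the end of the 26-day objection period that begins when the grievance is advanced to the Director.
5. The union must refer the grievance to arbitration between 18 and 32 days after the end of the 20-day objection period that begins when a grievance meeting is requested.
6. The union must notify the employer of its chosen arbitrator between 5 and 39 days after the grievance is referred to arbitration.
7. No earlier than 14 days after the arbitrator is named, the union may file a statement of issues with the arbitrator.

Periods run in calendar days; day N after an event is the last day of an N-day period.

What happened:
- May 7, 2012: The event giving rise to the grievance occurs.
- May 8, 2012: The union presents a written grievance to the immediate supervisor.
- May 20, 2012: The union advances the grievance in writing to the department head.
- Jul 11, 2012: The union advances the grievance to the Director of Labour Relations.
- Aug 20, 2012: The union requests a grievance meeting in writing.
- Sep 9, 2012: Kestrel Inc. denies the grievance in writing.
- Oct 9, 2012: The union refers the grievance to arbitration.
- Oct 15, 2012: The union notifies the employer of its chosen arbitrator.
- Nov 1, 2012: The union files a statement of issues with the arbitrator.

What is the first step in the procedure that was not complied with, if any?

Step 1: 45 days after May 7, 2012 (when the grieved event occurs) is Jun 21, 2012; May 8, 2012 is within that limit.
Step 2: the earliest permitted date is 15 days after May 8, 2012 (when the written grievance is presented to the supervisor), i.e. May 23, 2012; done May 20, 2012 — 3 days too early.

Step 2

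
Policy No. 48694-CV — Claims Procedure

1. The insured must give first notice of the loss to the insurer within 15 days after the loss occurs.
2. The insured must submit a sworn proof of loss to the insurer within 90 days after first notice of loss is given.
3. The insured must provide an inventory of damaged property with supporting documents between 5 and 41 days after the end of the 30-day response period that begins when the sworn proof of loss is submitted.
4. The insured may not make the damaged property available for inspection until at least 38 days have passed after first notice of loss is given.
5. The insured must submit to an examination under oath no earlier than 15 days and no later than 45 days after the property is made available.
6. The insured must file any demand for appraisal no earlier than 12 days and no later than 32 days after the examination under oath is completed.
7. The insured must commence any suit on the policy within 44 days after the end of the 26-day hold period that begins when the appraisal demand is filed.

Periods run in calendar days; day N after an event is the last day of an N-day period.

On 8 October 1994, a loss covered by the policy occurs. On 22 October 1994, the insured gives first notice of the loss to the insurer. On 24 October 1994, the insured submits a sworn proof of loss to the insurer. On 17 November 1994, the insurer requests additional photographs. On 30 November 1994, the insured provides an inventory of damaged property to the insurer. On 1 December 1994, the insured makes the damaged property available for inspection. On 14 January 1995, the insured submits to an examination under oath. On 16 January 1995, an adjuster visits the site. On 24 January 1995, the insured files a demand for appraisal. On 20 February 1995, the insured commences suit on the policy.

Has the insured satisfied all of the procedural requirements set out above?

(1) due by 8 October 1994 + 15 days = 23 October 1994; 22 October 1994 is within that limit.
(2) due by 22 October 1994 + 90 days = 20 January 1995; done 24 October 1994 — timely.
(3) the permitted window runs from 23 November 1994 + 5 = 28 November 1994 to 23 November 1994 + 41 = 3 January 1995; done 30 November 1994, which is between those dates.
(4) permitted from 22 October 1994 + 38 days = 29 November 1994 onward; done 1 December 1994 — permitted.
(5) the permitted window runs from 1 December 1994 + 15 = 16 December 1994 to 1 December 1994 + 45 = 15 January 1995; done 14 January 1995, which is between those dates.
(6) the permitted window runs from 14 January 1995 + 12 = 26 January 1995 to 14 January 1995 + 32 = 15 February 1995; 24 January 1995 is 2 days too early.

No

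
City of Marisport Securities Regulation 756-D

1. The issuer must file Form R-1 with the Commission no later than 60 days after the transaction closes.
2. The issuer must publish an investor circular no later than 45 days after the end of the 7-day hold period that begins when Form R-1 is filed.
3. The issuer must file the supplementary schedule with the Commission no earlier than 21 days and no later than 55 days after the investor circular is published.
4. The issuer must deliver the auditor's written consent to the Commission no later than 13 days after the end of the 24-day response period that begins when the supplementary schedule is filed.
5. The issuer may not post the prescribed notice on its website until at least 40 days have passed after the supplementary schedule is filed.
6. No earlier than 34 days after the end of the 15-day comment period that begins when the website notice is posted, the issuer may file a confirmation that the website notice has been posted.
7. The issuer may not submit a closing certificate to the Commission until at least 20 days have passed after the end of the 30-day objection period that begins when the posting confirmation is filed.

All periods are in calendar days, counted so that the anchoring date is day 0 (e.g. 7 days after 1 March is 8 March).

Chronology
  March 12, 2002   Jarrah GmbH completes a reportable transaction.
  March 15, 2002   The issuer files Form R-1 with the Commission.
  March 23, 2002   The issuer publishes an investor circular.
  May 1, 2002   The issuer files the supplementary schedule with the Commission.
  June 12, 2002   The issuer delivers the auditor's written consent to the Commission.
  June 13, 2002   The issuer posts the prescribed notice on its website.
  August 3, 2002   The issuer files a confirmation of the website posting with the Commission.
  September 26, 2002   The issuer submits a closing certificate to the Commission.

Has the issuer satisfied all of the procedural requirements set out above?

Step 1: 60 days after March 12, 2002 (when the transaction closes) is May 11, 2002; March 15, 2002 is within that limit.
Step 2: 45 days after March 22, 2002 (end of the 7-day hold period, which began when Form R-1 is filed on March 15, 2002) is May 6, 2002; done March 23, 2002 — timely.
Step 3: the window is 21–55 days after March 23, 2002 (when the investor circular is published), so April 13, 2002 through May 17, 2002; May 1, 2002 falls inside that range.
Step 4: 13 days after May 25, 2002 (end of the 24-day response period, which began when the supplementary schedule is filed on May 1, 2002) is June 7, 2002; not done until June 12, 2002, 5 days after the deadline.
That is the first point of non-compliance.

No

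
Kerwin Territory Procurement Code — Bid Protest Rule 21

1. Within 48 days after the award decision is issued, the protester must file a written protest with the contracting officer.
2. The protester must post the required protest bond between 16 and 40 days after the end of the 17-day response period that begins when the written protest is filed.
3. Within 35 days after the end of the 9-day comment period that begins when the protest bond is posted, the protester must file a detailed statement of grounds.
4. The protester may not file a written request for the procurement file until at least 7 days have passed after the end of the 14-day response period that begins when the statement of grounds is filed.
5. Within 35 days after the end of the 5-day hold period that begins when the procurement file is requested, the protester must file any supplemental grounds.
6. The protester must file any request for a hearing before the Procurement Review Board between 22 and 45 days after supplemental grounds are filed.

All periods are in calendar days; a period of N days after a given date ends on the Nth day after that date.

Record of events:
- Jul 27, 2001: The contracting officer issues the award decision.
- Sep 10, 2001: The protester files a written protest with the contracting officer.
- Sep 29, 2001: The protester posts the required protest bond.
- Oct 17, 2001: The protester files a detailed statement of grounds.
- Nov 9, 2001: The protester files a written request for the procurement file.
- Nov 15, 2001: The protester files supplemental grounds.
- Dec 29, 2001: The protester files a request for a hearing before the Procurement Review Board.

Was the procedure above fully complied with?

(1) due by Jul 27, 2001 + 48 days = Sep 13, 2001; Sep 10, 2001 is within that limit.
(2) the permitted window runs from Sep 27, 2001 + 16 = Oct 13, 2001 to Sep 27, 2001 + 40 = Nov 6, 2001; Sep 29, 2001 is 14 days too early.

No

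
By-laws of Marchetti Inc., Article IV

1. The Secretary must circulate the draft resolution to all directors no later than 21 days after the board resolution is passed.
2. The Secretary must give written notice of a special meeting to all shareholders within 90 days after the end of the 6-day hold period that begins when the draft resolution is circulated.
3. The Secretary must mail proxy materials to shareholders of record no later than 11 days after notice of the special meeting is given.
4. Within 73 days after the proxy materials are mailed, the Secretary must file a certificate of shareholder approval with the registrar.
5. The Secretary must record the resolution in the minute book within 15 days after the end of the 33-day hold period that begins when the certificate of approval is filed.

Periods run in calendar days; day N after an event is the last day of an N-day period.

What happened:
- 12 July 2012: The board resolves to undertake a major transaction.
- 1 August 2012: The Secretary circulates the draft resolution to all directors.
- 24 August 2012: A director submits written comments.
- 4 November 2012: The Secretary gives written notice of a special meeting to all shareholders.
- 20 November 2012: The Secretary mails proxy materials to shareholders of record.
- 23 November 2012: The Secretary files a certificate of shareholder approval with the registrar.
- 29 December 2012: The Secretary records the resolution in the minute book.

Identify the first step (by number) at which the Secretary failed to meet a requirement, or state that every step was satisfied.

Step 3

Step 1: 21 days after 12 July 2012 (when the board resolution is passed) is 2 August 2012; completed 1 August 2012, before the deadline.
Step 2: 90 days after 7 August 2012 (end of the 6-day hold period, which began when the draft resolution is circulated on 1 August 2012) is 5 November 2012; 4 November 2012 is within that limit.
Step 3: 11 days after 4 November 2012 (when notice of the special meeting is given) is 15 November 2012; not done until 20 November 2012, 5 days after the deadline.
The procedure was therefore not followed at step 3.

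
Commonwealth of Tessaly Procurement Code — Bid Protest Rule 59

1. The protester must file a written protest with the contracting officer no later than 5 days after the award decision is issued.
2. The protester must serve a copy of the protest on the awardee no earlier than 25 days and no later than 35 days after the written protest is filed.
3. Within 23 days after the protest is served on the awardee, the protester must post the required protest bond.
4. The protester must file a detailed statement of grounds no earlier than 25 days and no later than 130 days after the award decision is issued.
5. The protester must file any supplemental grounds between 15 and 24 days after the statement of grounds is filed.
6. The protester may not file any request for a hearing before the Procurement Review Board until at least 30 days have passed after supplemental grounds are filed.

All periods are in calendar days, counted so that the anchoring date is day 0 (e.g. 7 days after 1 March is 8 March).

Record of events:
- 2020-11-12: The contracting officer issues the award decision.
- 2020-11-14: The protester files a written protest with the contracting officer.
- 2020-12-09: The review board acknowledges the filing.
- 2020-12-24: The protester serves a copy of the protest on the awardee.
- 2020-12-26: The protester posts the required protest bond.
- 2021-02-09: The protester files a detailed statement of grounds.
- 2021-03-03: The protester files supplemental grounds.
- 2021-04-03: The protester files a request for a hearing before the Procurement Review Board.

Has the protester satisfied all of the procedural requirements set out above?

No

(1) due by 2020-11-12 + 5 days = 2020-11-17; 2020-11-14 is within that limit.
(2) the permitted window runs from 2020-11-14 + 25 = 2020-12-09 to 2020-11-14 + 35 = 2020-12-19; 2020-12-24 is 5 days past the end of the window.
That is the first point of non-compliance.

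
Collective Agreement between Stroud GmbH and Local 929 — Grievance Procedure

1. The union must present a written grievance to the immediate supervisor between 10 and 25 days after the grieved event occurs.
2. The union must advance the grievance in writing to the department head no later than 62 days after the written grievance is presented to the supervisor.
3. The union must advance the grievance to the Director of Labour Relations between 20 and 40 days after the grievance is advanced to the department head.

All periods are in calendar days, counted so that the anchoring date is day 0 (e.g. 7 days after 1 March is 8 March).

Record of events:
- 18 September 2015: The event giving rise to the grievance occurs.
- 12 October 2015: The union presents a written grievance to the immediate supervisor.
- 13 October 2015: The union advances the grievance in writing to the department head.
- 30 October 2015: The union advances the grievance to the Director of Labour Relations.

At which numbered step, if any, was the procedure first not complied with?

(1) the permitted window runs from 18 September 2015 + 10 = 28 September 2015 to 18 September 2015 + 25 = 13 October 2015; done 12 October 2015 — within the window.
(2) due by 12 October 2015 + 62 days = 13 December 2015; 13 October 2015 is within that limit.
(3) the permitted window runs from 13 October 2015 + 20 = 2 November 2015 to 13 October 2015 + 40 = 22 November 2015; 30 October 2015 is 3 days too early.

Step 3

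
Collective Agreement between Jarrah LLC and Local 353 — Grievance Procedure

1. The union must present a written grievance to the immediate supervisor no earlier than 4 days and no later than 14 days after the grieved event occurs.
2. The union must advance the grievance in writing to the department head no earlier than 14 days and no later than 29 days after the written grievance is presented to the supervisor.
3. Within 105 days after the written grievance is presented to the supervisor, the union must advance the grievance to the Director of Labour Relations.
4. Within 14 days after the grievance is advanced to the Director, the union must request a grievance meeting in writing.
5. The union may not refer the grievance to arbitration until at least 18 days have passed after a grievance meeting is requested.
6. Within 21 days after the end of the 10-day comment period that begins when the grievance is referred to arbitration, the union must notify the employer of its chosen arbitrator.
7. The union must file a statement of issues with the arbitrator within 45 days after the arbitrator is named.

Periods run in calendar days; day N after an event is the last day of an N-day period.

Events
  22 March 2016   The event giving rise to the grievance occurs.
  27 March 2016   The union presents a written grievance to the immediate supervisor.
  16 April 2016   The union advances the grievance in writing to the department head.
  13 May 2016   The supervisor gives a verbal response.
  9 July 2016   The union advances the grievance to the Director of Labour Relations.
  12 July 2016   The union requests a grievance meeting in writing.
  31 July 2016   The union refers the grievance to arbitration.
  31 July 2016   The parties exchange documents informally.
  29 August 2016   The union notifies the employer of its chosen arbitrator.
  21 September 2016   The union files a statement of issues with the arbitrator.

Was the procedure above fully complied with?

Step 1 — 4 and 14 days from 22 March 2016 (when the grieved event occurs) are 26 March 2016 and 5 April 2016 respectively; done 27 March 2016, which is between those dates.
Step 2 — 14 and 29 days from 27 March 2016 (when the written grievance is presented to the supervisor) are 10 April 2016 and 25 April 2016 respectively; done 16 April 2016, which is between those dates.
Step 3 — counting 105 days from 27 March 2016 (when the written grievance is presented to the supervisor) gives a deadline of 10 July 2016; done 9 July 2016 — timely.
Step 4 — counting 14 days from 9 July 2016 (when the grievance is advanced to the Director) gives a deadline of 23 July 2016; 12 July 2016 is within that limit.
Step 5 — must wait 18 days from 12 July 2016 (when a grievance meeting is requested), so not before 30 July 2016; 31 July 2016 is on or after that date.
Step 6 — counting 21 days from 10 August 2016 (end of the 10-day comment period, which began when the grievance is referred to arbitration on 31 July 2016) gives a deadline of 31 August 2016; 29 August 2016 is within that limit.
Step 7 — counting 45 days from 29 August 2016 (when the arbitrator is named) gives a deadline of 13 October 2016; 21 September 2016 is within that limit.

Yes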